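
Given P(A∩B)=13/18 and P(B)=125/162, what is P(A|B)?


P(A|B) = P(A∩B)/P(B) = (117/162)/(125/162) = 117/125

117/125


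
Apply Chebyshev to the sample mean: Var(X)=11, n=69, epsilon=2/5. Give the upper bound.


Var(Xbar) = Var(X)/n = 11/69
Chebyshev: P(|Xbar-mu| >= 2/5) <= Var(Xbar)/(2/5)^2 = (11/69)/(4/25) = 275/276

275/276


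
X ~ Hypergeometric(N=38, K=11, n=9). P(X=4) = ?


P(X=4) = C(11,4)*C(27,5) / C(38,9)
= 330*80730 / 163011640
= 26640900/163011640 = 121095/740962

121095/740962


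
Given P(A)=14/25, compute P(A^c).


P(A') = 1 - P(A) = 1 - 14/25 = 11/25

11/25


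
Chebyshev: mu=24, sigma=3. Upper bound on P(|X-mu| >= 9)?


k = 9/3 = 3
Chebyshev: P(|X-mu| >= k*sigma) <= 1/k^2 = 1/3^2 = 1/9

1/9


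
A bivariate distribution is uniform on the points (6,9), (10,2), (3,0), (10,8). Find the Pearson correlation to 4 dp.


Cov(X,Y) = 4.0625, Var(X) = 8.6875, Var(Y) = 14.6875
rho = Cov/(sqrt(VarX)*sqrt(VarY)) = 0.3596

0.3596


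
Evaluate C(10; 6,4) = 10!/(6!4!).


10! = 3628800
Denominator: 6!=720 * 4!=24
Coefficient = 3628800 / 17280 = 210

210


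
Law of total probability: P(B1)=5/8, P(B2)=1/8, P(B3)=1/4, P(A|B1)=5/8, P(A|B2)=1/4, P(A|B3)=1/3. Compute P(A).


P(A) = P(A|B1)P(B1) + P(A|B2)P(B2) + P(A|B3)P(B3)
= 5/8*5/8 + 1/4*1/8 + 1/3*1/4
= 25/64 + 1/32 + 1/12 = 97/192

97/192


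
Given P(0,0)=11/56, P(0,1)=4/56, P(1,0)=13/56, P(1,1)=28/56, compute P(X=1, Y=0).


Read from table: P(X=1, Y=0) = 13/56

13/56


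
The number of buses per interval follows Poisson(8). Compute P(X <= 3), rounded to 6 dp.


P(X<=3) = e^(-8)*8^0/0! + e^(-8)*8^1/1! + e^(-8)*8^2/2! + e^(-8)*8^3/3!
≈ 0.0003354626 + 0.0026837010 + 0.0107348041 + 0.0286261442
= 0.0423801119
≈ 0.042380

0.042380


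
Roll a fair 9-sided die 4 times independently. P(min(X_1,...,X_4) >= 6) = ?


P(min >= 6) = P(all X_i >= 6) = (P(X_1 >= 6))^4
= (4/9)^4 = 256/6561

256/6561


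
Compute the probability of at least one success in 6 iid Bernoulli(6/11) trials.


P(at least one) = 1 - P(none)
P(none) = (1 - 6/11)^6 = (5/11)^6 = 15625/1771561
P(at least one) = 1 - 15625/1771561 = 1755936/1771561

1755936/1771561


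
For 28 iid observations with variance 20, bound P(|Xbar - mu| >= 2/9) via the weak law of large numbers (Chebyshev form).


Var(Xbar) = Var(X)/n = 20/28
Chebyshev: P(|Xbar-mu| >= 2/9) <= Var(Xbar)/(2/9)^2 = (5/7)/(4/81) = 405/28
Bound exceeds 1, so trivial bound: 1

1


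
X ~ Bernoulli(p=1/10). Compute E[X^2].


For Bernoulli: X in {0,1}
E[X^2] = 0^2*(1-1/10) + 1^2*1/10 = 1/10

1/10


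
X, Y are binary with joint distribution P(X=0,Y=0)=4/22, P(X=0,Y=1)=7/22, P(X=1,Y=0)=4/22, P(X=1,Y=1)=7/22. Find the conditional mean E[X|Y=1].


P(Y=1) = 14/22
E[X|Y=1] = (0*7 + 1*7)/14 = 7/14 = 1/2

1/2


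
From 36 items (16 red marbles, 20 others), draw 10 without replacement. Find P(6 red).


P(X=6) = C(16,6)*C(20,4) / C(36,10)
= 8008*4845 / 254186856
= 38798760/254186856 = 1235/8091

1235/8091


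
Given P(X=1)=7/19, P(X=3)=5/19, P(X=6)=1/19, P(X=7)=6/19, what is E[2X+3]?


E[2X+3] = sum(g(x)*P(x))
= 5*7/19 + 9*5/19 + 15*1/19 + 17*6/19
= 197/19

197/19


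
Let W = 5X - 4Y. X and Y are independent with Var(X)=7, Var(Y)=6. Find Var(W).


Independence => Cov(X,Y)=0
Var(5X - 4Y) = 5^2*Var(X) + (-4)^2*Var(Y)
= 25*7 + 16*6 = 271

271


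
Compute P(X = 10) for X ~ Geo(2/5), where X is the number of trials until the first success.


P(X=10) = (1-p)^9 * p = (3/5)^9 * 2/5
= 19683/1953125 * 2/5 = 39366/9765625

39366/9765625


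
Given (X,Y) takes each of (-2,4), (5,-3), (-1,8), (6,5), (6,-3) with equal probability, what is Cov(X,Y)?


E[X]=14/5, E[Y]=11/5, E[XY]=-19/5
Cov(X,Y) = E[XY] - E[X]E[Y] = -19/5 - 14/5*11/5 = -249/25

-249/25


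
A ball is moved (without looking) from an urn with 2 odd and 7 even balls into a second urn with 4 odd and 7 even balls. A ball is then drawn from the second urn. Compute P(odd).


P(transfer odd) = 2/9; P(transfer even) = 7/9
If odd transferred: Urn II has 5 odd of 12, so P(odd|odd moved) = 5/12
If even transferred: Urn II has 4 odd of 12, so P(odd|even moved) = 1/3
By total probability: P(odd) = 2/9*5/12 + 7/9*1/3 = 19/54

19/54


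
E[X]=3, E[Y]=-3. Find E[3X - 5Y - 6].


E[3X - 5Y - 6] = 3*E[X] - 5*E[Y] - 6
= (3)*(3) + (-5)*(-3) + (-6)
= 9 + 15 - 6 = 18

18


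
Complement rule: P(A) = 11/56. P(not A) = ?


P(A') = 1 - P(A) = 1 - 11/56 = 45/56

45/56


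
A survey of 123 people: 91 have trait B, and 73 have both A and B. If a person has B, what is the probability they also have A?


P(A|B) = P(A∩B)/P(B) = (73/123)/(91/123) = 73/91

73/91


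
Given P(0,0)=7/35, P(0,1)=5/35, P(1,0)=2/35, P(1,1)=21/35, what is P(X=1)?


P(X=1) = P(1,0)+P(1,1) = 2/35 + 21/35 = 23/35

23/35


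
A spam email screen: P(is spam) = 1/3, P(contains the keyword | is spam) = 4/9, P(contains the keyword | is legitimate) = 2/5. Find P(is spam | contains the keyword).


P(A) = P(A|B)P(B) + P(A|B')P(B') = 4/9*1/3 + 2/5*2/3 = 56/135
P(B|A) = P(A|B)P(B)/P(A) = (4/27)/(56/135) = 5/14

5/14


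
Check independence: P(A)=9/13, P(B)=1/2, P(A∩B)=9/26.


P(A)*P(B) = 9/13*1/2 = 9/26
P(A∩B) = 9/26, which equals P(A)P(B), so independent

Yes, A and B are independent


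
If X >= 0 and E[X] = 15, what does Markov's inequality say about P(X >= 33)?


Markov: P(X >= a) <= E[X]/a
P(X >= 33) <= 15/33 = 5/11

5/11


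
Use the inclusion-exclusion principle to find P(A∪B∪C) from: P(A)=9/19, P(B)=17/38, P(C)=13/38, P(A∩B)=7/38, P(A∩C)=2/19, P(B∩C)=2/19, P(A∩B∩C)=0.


P(A∪B∪C) = P(A)+P(B)+P(C) - P(AB)-P(AC)-P(BC) + P(ABC)
= 9/19+17/38+13/38 - 7/38-2/19-2/19 + 0
= 33/38

33/38


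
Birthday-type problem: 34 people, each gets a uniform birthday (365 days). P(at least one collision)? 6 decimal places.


P(all different) = prod((365-i)/365 for i=0..33) = 0.204683
P(at least one match) = 1 - 0.204683 = 0.795317

0.795317


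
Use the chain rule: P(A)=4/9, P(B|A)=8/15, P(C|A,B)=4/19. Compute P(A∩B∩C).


P(A∩B∩C) = P(A) * P(B|A) * P(C|A∩B)
= 4/9 * 8/15 * 4/19
= 32/135 * 4/19 = 128/2565

128/2565


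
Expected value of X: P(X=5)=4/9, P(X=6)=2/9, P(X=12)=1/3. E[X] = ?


E[X] = sum(x * P(x))
= 5*4/9 + 6*2/9 + 12*1/3
= 68/9

68/9


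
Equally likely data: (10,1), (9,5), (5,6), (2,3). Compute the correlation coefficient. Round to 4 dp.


Cov(X,Y) = -1.6250, Var(X) = 10.2500, Var(Y) = 3.6875
rho = Cov/(sqrt(VarX)*sqrt(VarY)) = -0.2643

-0.2643


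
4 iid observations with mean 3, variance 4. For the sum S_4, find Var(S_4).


By independence, Var(S_n) = n*Var(X_1) = 4*4 = 16

16


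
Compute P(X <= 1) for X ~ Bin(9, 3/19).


P(X<=1) = P(X=0) + P(X=1)
= 68719476736/322687697779 + 115964116992/322687697779
= 184683593728/322687697779

184683593728/322687697779


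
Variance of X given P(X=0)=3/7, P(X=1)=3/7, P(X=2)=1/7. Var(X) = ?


E[X] = 5/7, E[X^2] = 1
Var(X) = E[X^2] - (E[X])^2 = 1 - (5/7)^2 = 24/49

24/49


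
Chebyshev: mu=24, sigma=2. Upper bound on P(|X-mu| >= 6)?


k = 6/2 = 3
Chebyshev: P(|X-mu| >= k*sigma) <= 1/k^2 = 1/3^2 = 1/9

1/9


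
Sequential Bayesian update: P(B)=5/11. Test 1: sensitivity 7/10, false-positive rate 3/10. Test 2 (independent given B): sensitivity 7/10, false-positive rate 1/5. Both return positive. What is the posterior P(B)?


After test 1: P(+) = 7/10*5/11 + 3/10*6/11 = 53/110
P(B|+) = (7/22)/(53/110) = 35/53
After test 2 (use post1 as new prior): P(+) = 7/10*35/53 + 1/5*18/53 = 281/530
P(B|+,+) = (49/106)/(281/530) = 245/281

245/281


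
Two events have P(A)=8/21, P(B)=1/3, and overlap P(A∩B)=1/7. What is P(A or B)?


P(A∪B) = P(A) + P(B) - P(A∩B)
= 8/21 + 1/3 - 1/7 = 4/7

4/7


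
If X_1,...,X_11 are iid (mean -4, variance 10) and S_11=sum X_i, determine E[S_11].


E[S_n] = n*E[X_1] = 11*-4 = -44

-44


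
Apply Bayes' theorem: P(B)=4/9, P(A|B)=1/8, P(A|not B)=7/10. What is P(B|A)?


P(A) = P(A|B)P(B) + P(A|B')P(B') = 1/8*4/9 + 7/10*5/9 = 4/9
P(B|A) = P(A|B)P(B)/P(A) = (1/18)/(4/9) = 1/8

1/8


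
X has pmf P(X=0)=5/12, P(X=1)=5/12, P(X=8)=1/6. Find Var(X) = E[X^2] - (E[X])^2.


E[X] = 7/4, E[X^2] = 133/12
Var(X) = E[X^2] - (E[X])^2 = 133/12 - (7/4)^2 = 385/48

385/48


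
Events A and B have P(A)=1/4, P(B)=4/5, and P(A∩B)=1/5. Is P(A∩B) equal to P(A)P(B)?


P(A)*P(B) = 1/4*4/5 = 1/5
P(A∩B) = 1/5, which equals P(A)P(B), so independent

Yes, A and B are independent


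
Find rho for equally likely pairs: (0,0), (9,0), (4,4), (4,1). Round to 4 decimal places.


Cov(X,Y) = -0.3125, Var(X) = 10.1875, Var(Y) = 2.6875
rho = Cov/(sqrt(VarX)*sqrt(VarY)) = -0.0597

-0.0597


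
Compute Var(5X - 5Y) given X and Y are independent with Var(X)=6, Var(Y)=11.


Independence => Cov(X,Y)=0
Var(5X - 5Y) = 5^2*Var(X) + (-5)^2*Var(Y)
= 25*6 + 25*11 = 425

425


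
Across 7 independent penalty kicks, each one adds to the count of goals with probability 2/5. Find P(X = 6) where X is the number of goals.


P(X=6) = C(7,6) * p^6 * (1-p)^1
= 7 * 64/15625 * 3/5
= 1344/78125

1344/78125


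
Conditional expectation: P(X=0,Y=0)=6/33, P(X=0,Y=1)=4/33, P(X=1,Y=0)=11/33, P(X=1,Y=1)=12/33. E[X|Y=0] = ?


P(Y=0) = 17/33
E[X|Y=0] = (0*6 + 1*11)/17 = 11/17

11/17


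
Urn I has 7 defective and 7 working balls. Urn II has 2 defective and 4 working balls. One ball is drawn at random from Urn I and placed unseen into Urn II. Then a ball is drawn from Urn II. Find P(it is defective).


P(transfer defective) = 7/14 = 1/2; P(transfer working) = 1/2
If defective transferred: Urn II has 3 defective of 7, so P(defective|defective moved) = 3/7
If working transferred: Urn II has 2 defective of 7, so P(defective|working moved) = 2/7
By total probability: P(defective) = 1/2*3/7 + 1/2*2/7 = 5/14

5/14


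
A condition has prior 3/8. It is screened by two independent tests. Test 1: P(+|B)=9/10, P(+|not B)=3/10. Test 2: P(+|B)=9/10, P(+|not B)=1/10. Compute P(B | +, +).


After test 1: P(+) = 9/10*3/8 + 3/10*5/8 = 21/40
P(B|+) = (27/80)/(21/40) = 9/14
After test 2 (use post1 as new prior): P(+) = 9/10*9/14 + 1/10*5/14 = 43/70
P(B|+,+) = (81/140)/(43/70) = 81/86

81/86


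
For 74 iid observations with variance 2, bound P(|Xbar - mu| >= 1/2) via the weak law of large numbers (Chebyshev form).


Var(Xbar) = Var(X)/n = 2/74
Chebyshev: P(|Xbar-mu| >= 1/2) <= Var(Xbar)/(1/2)^2 = (1/37)/(1/4) = 4/37

4/37


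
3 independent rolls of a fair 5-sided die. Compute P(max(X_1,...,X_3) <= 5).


P(max <= 5) = P(all X_i <= 5) = (P(X_1 <= 5))^3
= (5/5)^3 = 1^3 = 1

1


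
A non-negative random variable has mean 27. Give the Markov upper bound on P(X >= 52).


Markov: P(X >= a) <= E[X]/a
P(X >= 52) <= 27/52

27/52


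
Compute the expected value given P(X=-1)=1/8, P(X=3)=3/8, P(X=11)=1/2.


E[X] = sum(x * P(x))
= -1*1/8 + 3*3/8 + 11*1/2
= 13/2

13/2


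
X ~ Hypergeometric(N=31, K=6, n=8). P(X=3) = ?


P(X=3) = C(6,3)*C(25,5) / C(31,8)
= 20*53130 / 7888725
= 1062600/7888725 = 14168/105183

14168/105183


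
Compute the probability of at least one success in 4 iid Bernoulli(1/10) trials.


P(at least one) = 1 - P(none)
P(none) = (1 - 1/10)^4 = (9/10)^4 = 6561/10000
P(at least one) = 1 - 6561/10000 = 3439/10000

3439/10000


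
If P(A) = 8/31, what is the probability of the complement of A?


P(A') = 1 - P(A) = 1 - 8/31 = 23/31

23/31


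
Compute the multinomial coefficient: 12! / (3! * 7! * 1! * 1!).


12! = 479001600
Denominator: 3!=6 * 7!=5040 * 1!=1 * 1!=1
Coefficient = 479001600 / 30240 = 15840

15840


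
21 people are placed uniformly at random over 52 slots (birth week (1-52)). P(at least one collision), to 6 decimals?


P(all different) = prod((52-i)/52 for i=0..20) = 0.009027
P(at least one match) = 1 - 0.009027 = 0.990973

0.990973


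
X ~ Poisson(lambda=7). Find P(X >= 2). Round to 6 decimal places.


P(X>=2) = 1 - P(X<=1) = 1 - (e^(-7)*7^0/0! + e^(-7)*7^1/1!)
≈ 1 - (0.0009118820 + 0.0063831738)
= 1 - 0.0072950558 = 0.9927049442
≈ 0.992705

0.992705


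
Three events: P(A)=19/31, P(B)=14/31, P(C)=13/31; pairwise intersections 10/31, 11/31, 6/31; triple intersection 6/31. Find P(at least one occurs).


P(A∪B∪C) = P(A)+P(B)+P(C) - P(AB)-P(AC)-P(BC) + P(ABC)
= 19/31+14/31+13/31 - 10/31-11/31-6/31 + 6/31
= 25/31

25/31


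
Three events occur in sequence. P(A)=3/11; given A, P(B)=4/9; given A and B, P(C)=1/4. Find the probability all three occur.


P(A∩B∩C) = P(A) * P(B|A) * P(C|A∩B)
= 3/11 * 4/9 * 1/4
= 4/33 * 1/4 = 1/33

1/33


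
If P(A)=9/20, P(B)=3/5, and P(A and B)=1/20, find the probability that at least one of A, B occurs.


P(A∪B) = P(A) + P(B) - P(A∩B)
= 9/20 + 3/5 - 1/20 = 1

1


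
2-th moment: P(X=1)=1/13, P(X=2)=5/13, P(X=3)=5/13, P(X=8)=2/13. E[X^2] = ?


E[X^2] = sum(x^2 * P(x))
= 1*1/13 + 4*5/13 + 9*5/13 + 64*2/13
= 194/13

194/13


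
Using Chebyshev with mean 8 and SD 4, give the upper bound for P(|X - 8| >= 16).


k = 16/4 = 4
Chebyshev: P(|X-mu| >= k*sigma) <= 1/k^2 = 1/4^2 = 1/16

1/16


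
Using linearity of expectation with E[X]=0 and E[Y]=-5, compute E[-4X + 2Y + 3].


E[-4X + 2Y + 3] = -4*E[X] + 2*E[Y] + 3
= (-4)*(0) + (2)*(-5) + (3)
= 0 - 10 + 3 = -7

-7


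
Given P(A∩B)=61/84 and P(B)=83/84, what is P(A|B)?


P(A|B) = P(A∩B)/P(B) = (61/84)/(83/84) = 61/83

61/83


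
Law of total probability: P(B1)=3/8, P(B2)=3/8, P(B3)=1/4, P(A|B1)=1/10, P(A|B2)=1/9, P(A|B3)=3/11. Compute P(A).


P(A) = P(A|B1)P(B1) + P(A|B2)P(B2) + P(A|B3)P(B3)
= 1/10*3/8 + 1/9*3/8 + 3/11*1/4
= 3/80 + 1/24 + 3/44 = 389/2640

389/2640


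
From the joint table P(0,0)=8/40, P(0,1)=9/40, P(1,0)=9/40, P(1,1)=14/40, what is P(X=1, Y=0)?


Read from table: P(X=1, Y=0) = 9/40

9/40


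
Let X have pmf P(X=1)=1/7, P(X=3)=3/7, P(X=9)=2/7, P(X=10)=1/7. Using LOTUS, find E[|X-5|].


E[|X-5|] = sum(g(x)*P(x))
= 4*1/7 + 2*3/7 + 4*2/7 + 5*1/7
= 23/7

23/7


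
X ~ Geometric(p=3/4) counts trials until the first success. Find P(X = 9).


P(X=9) = (1-p)^8 * p = (1/4)^8 * 3/4
= 1/65536 * 3/4 = 3/262144

3/262144


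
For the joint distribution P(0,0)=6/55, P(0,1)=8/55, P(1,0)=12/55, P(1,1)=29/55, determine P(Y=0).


P(Y=0) = P(0,0)+P(1,0) = 6/55 + 12/55 = 18/55

18/55


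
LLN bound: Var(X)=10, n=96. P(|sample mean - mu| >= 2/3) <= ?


Var(Xbar) = Var(X)/n = 10/96
Chebyshev: P(|Xbar-mu| >= 2/3) <= Var(Xbar)/(2/3)^2 = (5/48)/(4/9) = 15/64

15/64


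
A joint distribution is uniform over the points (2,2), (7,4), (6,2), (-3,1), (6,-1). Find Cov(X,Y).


E[X]=18/5, E[Y]=8/5, E[XY]=7
Cov(X,Y) = E[XY] - E[X]E[Y] = 7 - 18/5*8/5 = 31/25

31/25


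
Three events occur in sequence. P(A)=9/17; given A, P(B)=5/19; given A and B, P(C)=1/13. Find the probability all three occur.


P(A∩B∩C) = P(A) * P(B|A) * P(C|A∩B)
= 9/17 * 5/19 * 1/13
= 45/323 * 1/13 = 45/4199

45/4199


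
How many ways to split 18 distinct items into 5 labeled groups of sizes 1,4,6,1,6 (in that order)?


18! = 6402373705728000
Denominator: 1!=1 * 4!=24 * 6!=720 * 1!=1 * 6!=720
Coefficient = 6402373705728000 / 12441600 = 514594080

514594080


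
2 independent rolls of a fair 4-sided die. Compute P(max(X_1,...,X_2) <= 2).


P(max <= 2) = P(all X_i <= 2) = (P(X_1 <= 2))^2
= (2/4)^2 = (1/2)^2 = 1/4

1/4


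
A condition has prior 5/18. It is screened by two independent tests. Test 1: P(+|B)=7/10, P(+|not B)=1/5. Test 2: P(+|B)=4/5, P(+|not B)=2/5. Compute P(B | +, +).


After test 1: P(+) = 7/10*5/18 + 1/5*13/18 = 61/180
P(B|+) = (7/36)/(61/180) = 35/61
After test 2 (use post1 as new prior): P(+) = 4/5*35/61 + 2/5*26/61 = 192/305
P(B|+,+) = (28/61)/(192/305) = 35/48

35/48


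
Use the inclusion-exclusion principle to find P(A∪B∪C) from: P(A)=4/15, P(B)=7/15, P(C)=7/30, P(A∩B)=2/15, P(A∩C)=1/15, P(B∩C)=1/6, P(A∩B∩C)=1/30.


P(A∪B∪C) = P(A)+P(B)+P(C) - P(AB)-P(AC)-P(BC) + P(ABC)
= 4/15+7/15+7/30 - 2/15-1/15-1/6 + 1/30
= 19/30

19/30


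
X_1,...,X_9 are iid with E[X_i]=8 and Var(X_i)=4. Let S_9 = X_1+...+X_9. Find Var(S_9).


By independence, Var(S_n) = n*Var(X_1) = 9*4 = 36

36


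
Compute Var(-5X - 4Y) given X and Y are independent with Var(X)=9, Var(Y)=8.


Independence => Cov(X,Y)=0
Var(-5X - 4Y) = (-5)^2*Var(X) + (-4)^2*Var(Y)
= 25*9 + 16*8 = 353

353


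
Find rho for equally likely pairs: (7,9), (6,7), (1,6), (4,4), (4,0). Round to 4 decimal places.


Cov(X,Y) = 2.5200, Var(X) = 4.2400, Var(Y) = 9.3600
rho = Cov/(sqrt(VarX)*sqrt(VarY)) = 0.4000

0.4000


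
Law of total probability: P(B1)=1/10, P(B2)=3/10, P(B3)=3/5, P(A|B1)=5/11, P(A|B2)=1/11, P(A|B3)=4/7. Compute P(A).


P(A) = P(A|B1)P(B1) + P(A|B2)P(B2) + P(A|B3)P(B3)
= 5/11*1/10 + 1/11*3/10 + 4/7*3/5
= 1/22 + 3/110 + 12/35 = 32/77

32/77


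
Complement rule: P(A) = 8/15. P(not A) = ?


P(A') = 1 - P(A) = 1 - 8/15 = 7/15

7/15


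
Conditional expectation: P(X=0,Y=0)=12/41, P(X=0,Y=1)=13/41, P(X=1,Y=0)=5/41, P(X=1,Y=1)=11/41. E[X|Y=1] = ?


P(Y=1) = 24/41
E[X|Y=1] = (0*13 + 1*11)/24 = 11/24

11/24


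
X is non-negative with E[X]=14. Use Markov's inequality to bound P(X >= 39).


Markov: P(X >= a) <= E[X]/a
P(X >= 39) <= 14/39

14/39


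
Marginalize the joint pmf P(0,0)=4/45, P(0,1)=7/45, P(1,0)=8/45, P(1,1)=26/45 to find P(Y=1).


P(Y=1) = P(0,1)+P(1,1) = 7/45 + 26/45 = 33/45 = 11/15

11/15


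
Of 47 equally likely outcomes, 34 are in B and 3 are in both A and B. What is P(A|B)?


P(A|B) = P(A∩B)/P(B) = (3/47)/(34/47) = 3/34

3/34


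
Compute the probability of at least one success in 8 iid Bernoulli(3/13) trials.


P(at least one) = 1 - P(none)
P(none) = (1 - 3/13)^8 = (10/13)^8 = 100000000/815730721
P(at least one) = 1 - 100000000/815730721 = 715730721/815730721

715730721/815730721


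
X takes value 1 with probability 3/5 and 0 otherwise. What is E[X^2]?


For Bernoulli: X in {0,1}
E[X^2] = 0^2*(1-3/5) + 1^2*3/5 = 3/5

3/5


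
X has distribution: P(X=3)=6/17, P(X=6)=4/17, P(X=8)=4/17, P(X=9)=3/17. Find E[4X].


E[4X] = sum(g(x)*P(x))
= 12*6/17 + 24*4/17 + 32*4/17 + 36*3/17
= 404/17

404/17


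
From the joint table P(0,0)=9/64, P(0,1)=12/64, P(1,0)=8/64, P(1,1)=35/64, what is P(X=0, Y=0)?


Read from table: P(X=0, Y=0) = 9/64

9/64


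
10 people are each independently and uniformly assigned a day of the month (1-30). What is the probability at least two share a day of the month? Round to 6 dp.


P(all different) = prod((30-i)/30 for i=0..9) = 0.184639
P(at least one match) = 1 - 0.184639 = 0.815361

0.815361


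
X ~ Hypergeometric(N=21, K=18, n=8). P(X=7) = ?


P(X=7) = C(18,7)*C(3,1) / C(21,8)
= 31824*3 / 203490
= 95472/203490 = 312/665

312/665


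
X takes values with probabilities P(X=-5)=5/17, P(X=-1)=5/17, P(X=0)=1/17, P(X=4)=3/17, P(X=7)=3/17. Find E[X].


E[X] = sum(x * P(x))
= -5*5/17 - 1*5/17 + 0*1/17 + 4*3/17 + 7*3/17
= 3/17

3/17


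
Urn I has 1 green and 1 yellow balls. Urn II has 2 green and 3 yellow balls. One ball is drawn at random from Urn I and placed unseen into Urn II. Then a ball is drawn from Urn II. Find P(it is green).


P(transfer green) = 1/2; P(transfer yellow) = 1/2
If green transferred: Urn II has 3 green of 6, so P(green|green moved) = 1/2
If yellow transferred: Urn II has 2 green of 6, so P(green|yellow moved) = 1/3
By total probability: P(green) = 1/2*1/2 + 1/2*1/3 = 5/12

5/12


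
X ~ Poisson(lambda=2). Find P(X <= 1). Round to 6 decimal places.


P(X<=1) = e^(-2)*2^0/0! + e^(-2)*2^1/1!
≈ 0.1353352832 + 0.2706705665
= 0.4060058497
≈ 0.406006

0.406006


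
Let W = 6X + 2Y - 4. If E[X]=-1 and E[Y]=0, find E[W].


E[6X + 2Y - 4] = 6*E[X] + 2*E[Y] - 4
= (6)*(-1) + (2)*(0) + (-4)
= -6 + 0 - 4 = -10

-10


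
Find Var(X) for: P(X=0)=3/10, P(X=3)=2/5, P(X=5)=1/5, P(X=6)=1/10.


E[X] = 14/5, E[X^2] = 61/5
Var(X) = E[X^2] - (E[X])^2 = 61/5 - (14/5)^2 = 109/25

109/25


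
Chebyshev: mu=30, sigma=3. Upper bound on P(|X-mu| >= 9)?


k = 9/3 = 3
Chebyshev: P(|X-mu| >= k*sigma) <= 1/k^2 = 1/3^2 = 1/9

1/9


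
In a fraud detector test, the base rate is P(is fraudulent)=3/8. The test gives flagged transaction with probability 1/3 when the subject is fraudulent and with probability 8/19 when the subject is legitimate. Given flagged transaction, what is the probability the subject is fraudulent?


P(A) = P(A|B)P(B) + P(A|B')P(B') = 1/3*3/8 + 8/19*5/8 = 59/152
P(B|A) = P(A|B)P(B)/P(A) = (1/8)/(59/152) = 19/59

19/59


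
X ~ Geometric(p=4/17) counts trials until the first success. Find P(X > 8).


P(X > 8) = P(first 8 trials all fail) = (1-p)^8 = (13/17)^8 = 815730721/6975757441

815730721/6975757441


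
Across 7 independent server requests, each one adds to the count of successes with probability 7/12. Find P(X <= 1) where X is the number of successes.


P(X<=1) = P(X=0) + P(X=1)
= 78125/35831808 + 765625/35831808
= 15625/663552

15625/663552


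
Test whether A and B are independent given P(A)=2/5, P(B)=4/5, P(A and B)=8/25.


P(A)*P(B) = 2/5*4/5 = 8/25
P(A∩B) = 8/25, which equals P(A)P(B), so independent

Yes, A and B are independent


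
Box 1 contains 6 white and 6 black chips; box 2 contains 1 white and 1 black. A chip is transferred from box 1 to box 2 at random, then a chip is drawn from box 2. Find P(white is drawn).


P(transfer white) = 6/12 = 1/2; P(transfer black) = 1/2
If white transferred: Urn II has 2 white of 3, so P(white|white moved) = 2/3
If black transferred: Urn II has 1 white of 3, so P(white|black moved) = 1/3
By total probability: P(white) = 1/2*2/3 + 1/2*1/3 = 1/2

1/2


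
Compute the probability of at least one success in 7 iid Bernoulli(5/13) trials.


P(at least one) = 1 - P(none)
P(none) = (1 - 5/13)^7 = (8/13)^7 = 2097152/62748517
P(at least one) = 1 - 2097152/62748517 = 60651365/62748517

60651365/62748517


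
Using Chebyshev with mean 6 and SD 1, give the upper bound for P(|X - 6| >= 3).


k = 3/1 = 3
Chebyshev: P(|X-mu| >= k*sigma) <= 1/k^2 = 1/3^2 = 1/9

1/9


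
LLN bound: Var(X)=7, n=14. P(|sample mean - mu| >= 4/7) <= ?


Var(Xbar) = Var(X)/n = 7/14
Chebyshev: P(|Xbar-mu| >= 4/7) <= Var(Xbar)/(4/7)^2 = (1/2)/(16/49) = 49/32
Bound exceeds 1, so trivial bound: 1

1


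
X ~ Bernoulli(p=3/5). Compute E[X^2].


For Bernoulli: X in {0,1}
E[X^2] = 0^2*(1-3/5) + 1^2*3/5 = 3/5

3/5


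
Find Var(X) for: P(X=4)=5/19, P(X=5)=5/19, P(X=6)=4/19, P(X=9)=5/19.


E[X] = 6, E[X^2] = 754/19
Var(X) = E[X^2] - (E[X])^2 = 754/19 - (6)^2 = 70/19

70/19


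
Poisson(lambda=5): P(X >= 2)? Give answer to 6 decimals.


P(X>=2) = 1 - P(X<=1) = 1 - (e^(-5)*5^0/0! + e^(-5)*5^1/1!)
≈ 1 - (0.0067379470 + 0.0336897350)
= 1 - 0.0404276820 = 0.9595723180
≈ 0.959572

0.959572


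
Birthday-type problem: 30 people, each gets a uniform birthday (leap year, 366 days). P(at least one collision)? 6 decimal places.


P(all different) = prod((366-i)/366 for i=0..29) = 0.294697
P(at least one match) = 1 - 0.294697 = 0.705303

0.705303


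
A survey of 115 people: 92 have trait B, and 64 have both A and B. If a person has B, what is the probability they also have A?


P(A|B) = P(A∩B)/P(B) = (64/115)/(92/115) = 64/92 = 16/23

16/23


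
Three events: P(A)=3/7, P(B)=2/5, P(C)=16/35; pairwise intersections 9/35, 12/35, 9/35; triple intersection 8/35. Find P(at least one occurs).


P(A∪B∪C) = P(A)+P(B)+P(C) - P(AB)-P(AC)-P(BC) + P(ABC)
= 3/7+2/5+16/35 - 9/35-12/35-9/35 + 8/35
= 23/35

23/35


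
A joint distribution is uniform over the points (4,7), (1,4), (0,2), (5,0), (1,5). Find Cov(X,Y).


E[X]=11/5, E[Y]=18/5, E[XY]=37/5
Cov(X,Y) = E[XY] - E[X]E[Y] = 37/5 - 11/5*18/5 = -13/25

-13/25


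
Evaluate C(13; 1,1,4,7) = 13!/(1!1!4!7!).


13! = 6227020800
Denominator: 1!=1 * 1!=1 * 4!=24 * 7!=5040
Coefficient = 6227020800 / 120960 = 51480

51480


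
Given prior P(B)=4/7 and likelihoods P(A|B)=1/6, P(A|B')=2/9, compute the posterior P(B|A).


P(A) = P(A|B)P(B) + P(A|B')P(B') = 1/6*4/7 + 2/9*3/7 = 4/21
P(B|A) = P(A|B)P(B)/P(A) = (2/21)/(4/21) = 1/2

1/2


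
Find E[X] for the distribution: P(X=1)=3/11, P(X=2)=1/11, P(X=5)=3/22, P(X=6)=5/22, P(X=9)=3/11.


E[X] = sum(x * P(x))
= 1*3/11 + 2*1/11 + 5*3/22 + 6*5/22 + 9*3/11
= 109/22

109/22


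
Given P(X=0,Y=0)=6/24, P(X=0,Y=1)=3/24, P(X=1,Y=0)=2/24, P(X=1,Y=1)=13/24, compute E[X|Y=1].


P(Y=1) = 16/24
E[X|Y=1] = (0*3 + 1*13)/16 = 13/16

13/16


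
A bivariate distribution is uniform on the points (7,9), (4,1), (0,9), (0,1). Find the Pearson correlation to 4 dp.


Cov(X,Y) = 3.0000, Var(X) = 8.6875, Var(Y) = 16.0000
rho = Cov/(sqrt(VarX)*sqrt(VarY)) = 0.2545

0.2545


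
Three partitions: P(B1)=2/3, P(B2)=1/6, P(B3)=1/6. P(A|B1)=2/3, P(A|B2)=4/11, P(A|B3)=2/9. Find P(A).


P(A) = P(A|B1)P(B1) + P(A|B2)P(B2) + P(A|B3)P(B3)
= 2/3*2/3 + 4/11*1/6 + 2/9*1/6
= 4/9 + 2/33 + 1/27 = 161/297

161/297


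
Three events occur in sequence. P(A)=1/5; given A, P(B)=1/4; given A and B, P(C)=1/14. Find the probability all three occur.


P(A∩B∩C) = P(A) * P(B|A) * P(C|A∩B)
= 1/5 * 1/4 * 1/14
= 1/20 * 1/14 = 1/280

1/280


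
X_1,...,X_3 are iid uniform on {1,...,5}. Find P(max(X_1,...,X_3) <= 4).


P(max <= 4) = P(all X_i <= 4) = (P(X_1 <= 4))^3
= (4/5)^3 = 64/125

64/125


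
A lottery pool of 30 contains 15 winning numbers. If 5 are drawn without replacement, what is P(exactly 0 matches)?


P(X=0) = C(15,0)*C(15,5) / C(30,5)
= 1*3003 / 142506
= 3003/142506 = 11/522

11/522


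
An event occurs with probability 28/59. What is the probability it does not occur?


P(A') = 1 - P(A) = 1 - 28/59 = 31/59

31/59


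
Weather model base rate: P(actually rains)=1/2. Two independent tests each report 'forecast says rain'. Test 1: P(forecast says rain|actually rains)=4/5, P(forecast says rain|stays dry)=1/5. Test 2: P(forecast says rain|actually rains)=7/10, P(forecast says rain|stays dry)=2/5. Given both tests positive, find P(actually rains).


After test 1: P(+) = 4/5*1/2 + 1/5*1/2 = 1/2
P(B|+) = (2/5)/(1/2) = 4/5
After test 2 (use post1 as new prior): P(+) = 7/10*4/5 + 2/5*1/5 = 16/25
P(B|+,+) = (14/25)/(16/25) = 7/8

7/8


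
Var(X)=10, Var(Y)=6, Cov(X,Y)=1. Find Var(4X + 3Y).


Var(4X + 3Y) = 4^2*Var(X) + 3^2*Var(Y) + 2*4*3*Cov(X,Y)
= 16*10 + 9*6 + 24*1
= 160 + 54 + 24 = 238

238


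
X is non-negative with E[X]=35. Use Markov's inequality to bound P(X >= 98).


Markov: P(X >= a) <= E[X]/a
P(X >= 98) <= 35/98 = 5/14

5/14


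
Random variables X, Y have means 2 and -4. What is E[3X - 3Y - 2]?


E[3X - 3Y - 2] = 3*E[X] - 3*E[Y] - 2
= (3)*(2) + (-3)*(-4) + (-2)
= 6 + 12 - 2 = 16

16


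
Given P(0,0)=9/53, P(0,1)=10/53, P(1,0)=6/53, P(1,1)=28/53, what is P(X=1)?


P(X=1) = P(1,0)+P(1,1) = 6/53 + 28/53 = 34/53

34/53


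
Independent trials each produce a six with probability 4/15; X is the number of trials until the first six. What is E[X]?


For geometric (trials until first success), E[X] = 1/p = 1/(4/15) = 15/4

15/4


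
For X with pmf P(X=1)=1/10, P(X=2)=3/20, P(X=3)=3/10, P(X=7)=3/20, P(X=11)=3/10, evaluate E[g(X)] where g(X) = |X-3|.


E[|X-3|] = sum(g(x)*P(x))
= 2*1/10 + 1*3/20 + 0*3/10 + 4*3/20 + 8*3/10
= 67/20

67/20


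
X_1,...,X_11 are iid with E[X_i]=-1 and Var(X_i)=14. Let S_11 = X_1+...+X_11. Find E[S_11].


E[S_n] = n*E[X_1] = 11*-1 = -11

-11


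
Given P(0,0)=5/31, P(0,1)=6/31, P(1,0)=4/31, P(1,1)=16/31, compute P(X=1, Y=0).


Read from table: P(X=1, Y=0) = 4/31

4/31


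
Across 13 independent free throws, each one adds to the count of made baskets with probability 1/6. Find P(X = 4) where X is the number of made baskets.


P(X=4) = C(13,4) * p^4 * (1-p)^9
= 715 * 1/1296 * 1953125/10077696
= 1396484375/13060694016

1396484375/13060694016


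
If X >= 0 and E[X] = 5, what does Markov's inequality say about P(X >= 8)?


Markov: P(X >= a) <= E[X]/a
P(X >= 8) <= 5/8

5/8


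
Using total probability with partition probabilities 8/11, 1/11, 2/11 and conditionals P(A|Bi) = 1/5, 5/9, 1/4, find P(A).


P(A) = P(A|B1)P(B1) + P(A|B2)P(B2) + P(A|B3)P(B3)
= 1/5*8/11 + 5/9*1/11 + 1/4*2/11
= 8/55 + 5/99 + 1/22 = 239/990

239/990


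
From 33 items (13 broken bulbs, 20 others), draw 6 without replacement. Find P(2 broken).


P(X=2) = C(13,2)*C(20,4) / C(33,6)
= 78*4845 / 1107568
= 377910/1107568 = 188955/553784

188955/553784


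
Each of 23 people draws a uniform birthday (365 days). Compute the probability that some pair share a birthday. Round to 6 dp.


P(all different) = prod((365-i)/365 for i=0..22) = 0.492703
P(at least one match) = 1 - 0.492703 = 0.507297

0.507297


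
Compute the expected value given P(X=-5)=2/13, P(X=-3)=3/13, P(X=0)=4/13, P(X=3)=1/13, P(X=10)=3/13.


E[X] = sum(x * P(x))
= -5*2/13 - 3*3/13 + 0*4/13 + 3*1/13 + 10*3/13
= 14/13

14/13


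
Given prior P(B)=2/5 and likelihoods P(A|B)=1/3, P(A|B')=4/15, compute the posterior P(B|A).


P(A) = P(A|B)P(B) + P(A|B')P(B') = 1/3*2/5 + 4/15*3/5 = 22/75
P(B|A) = P(A|B)P(B)/P(A) = (2/15)/(22/75) = 5/11

5/11


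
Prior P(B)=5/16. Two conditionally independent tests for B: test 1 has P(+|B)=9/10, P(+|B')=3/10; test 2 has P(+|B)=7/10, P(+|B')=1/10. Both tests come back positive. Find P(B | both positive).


After test 1: P(+) = 9/10*5/16 + 3/10*11/16 = 39/80
P(B|+) = (9/32)/(39/80) = 15/26
After test 2 (use post1 as new prior): P(+) = 7/10*15/26 + 1/10*11/26 = 29/65
P(B|+,+) = (21/52)/(29/65) = 105/116

105/116


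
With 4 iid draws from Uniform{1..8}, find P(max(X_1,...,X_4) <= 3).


P(max <= 3) = P(all X_i <= 3) = (P(X_1 <= 3))^4
= (3/8)^4 = 81/4096

81/4096


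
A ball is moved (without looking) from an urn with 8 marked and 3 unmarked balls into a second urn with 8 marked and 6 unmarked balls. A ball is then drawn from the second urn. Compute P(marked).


P(transfer marked) = 8/11; P(transfer unmarked) = 3/11
If marked transferred: Urn II has 9 marked of 15, so P(marked|marked moved) = 3/5
If unmarked transferred: Urn II has 8 marked of 15, so P(marked|unmarked moved) = 8/15
By total probability: P(marked) = 8/11*3/5 + 3/11*8/15 = 32/55

32/55


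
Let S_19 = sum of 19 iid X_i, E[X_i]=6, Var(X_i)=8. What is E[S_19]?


E[S_n] = n*E[X_1] = 19*6 = 114

114


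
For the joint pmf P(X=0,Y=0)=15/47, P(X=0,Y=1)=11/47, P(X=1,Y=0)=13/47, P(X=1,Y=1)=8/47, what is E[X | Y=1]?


P(Y=1) = 19/47
E[X|Y=1] = (0*11 + 1*8)/19 = 8/19

8/19


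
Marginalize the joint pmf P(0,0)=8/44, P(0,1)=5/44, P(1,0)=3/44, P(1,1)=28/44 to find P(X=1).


P(X=1) = P(1,0)+P(1,1) = 3/44 + 28/44 = 31/44

31/44


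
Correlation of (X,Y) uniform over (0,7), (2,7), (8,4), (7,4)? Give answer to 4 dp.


Cov(X,Y) = -4.8750, Var(X) = 11.1875, Var(Y) = 2.2500
rho = Cov/(sqrt(VarX)*sqrt(VarY)) = -0.9717

-0.9717


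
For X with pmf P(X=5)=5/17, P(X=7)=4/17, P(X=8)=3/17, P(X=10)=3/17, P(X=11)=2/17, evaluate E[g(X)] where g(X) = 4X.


E[4X] = sum(g(x)*P(x))
= 20*5/17 + 28*4/17 + 32*3/17 + 40*3/17 + 44*2/17
= 516/17

516/17


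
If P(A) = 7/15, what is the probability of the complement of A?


P(A') = 1 - P(A) = 1 - 7/15 = 8/15

8/15


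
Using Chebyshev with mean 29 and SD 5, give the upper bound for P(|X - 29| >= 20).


k = 20/5 = 4
Chebyshev: P(|X-mu| >= k*sigma) <= 1/k^2 = 1/4^2 = 1/16

1/16


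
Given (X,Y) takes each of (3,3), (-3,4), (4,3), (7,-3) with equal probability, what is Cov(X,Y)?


E[X]=11/4, E[Y]=7/4, E[XY]=-3
Cov(X,Y) = E[XY] - E[X]E[Y] = -3 - 11/4*7/4 = -125/16

-125/16


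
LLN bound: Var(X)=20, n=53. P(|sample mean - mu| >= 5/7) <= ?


Var(Xbar) = Var(X)/n = 20/53
Chebyshev: P(|Xbar-mu| >= 5/7) <= Var(Xbar)/(5/7)^2 = (20/53)/(25/49) = 196/265

196/265


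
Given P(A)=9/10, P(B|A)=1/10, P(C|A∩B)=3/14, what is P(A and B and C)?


P(A∩B∩C) = P(A) * P(B|A) * P(C|A∩B)
= 9/10 * 1/10 * 3/14
= 9/100 * 3/14 = 27/1400

27/1400


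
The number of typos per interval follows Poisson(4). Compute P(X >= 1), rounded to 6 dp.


P(X>=1) = 1 - P(X<=0) = 1 - (e^(-4)*4^0/0!)
≈ 1 - 0.0183156389 = 0.9816843611
≈ 0.981684

0.981684


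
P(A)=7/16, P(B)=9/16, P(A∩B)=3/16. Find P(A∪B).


P(A∪B) = P(A) + P(B) - P(A∩B)
= 7/16 + 9/16 - 3/16 = 13/16

13/16


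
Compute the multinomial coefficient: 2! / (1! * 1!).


2! = 2
Denominator: 1!=1 * 1!=1
Coefficient = 2 / 1 = 2

2


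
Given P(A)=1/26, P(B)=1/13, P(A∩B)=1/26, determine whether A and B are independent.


P(A)*P(B) = 1/26*1/13 = 1/338
P(A∩B) = 1/26 != 1/338, so not independent

No, A and B are not independent


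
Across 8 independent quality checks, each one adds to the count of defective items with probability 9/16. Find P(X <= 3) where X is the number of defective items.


P(X<=3) = P(X=0) + P(X=1) + P(X=2) + P(X=3)
= 5764801/4294967296 + 7411887/536870912 + 66706983/1073741824 + 85766121/536870912
= 1018016797/4294967296

1018016797/4294967296


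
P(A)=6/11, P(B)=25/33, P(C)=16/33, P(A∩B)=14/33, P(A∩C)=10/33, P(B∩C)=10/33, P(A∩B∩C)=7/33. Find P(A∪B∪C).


P(A∪B∪C) = P(A)+P(B)+P(C) - P(AB)-P(AC)-P(BC) + P(ABC)
= 6/11+25/33+16/33 - 14/33-10/33-10/33 + 7/33
= 32/33

32/33


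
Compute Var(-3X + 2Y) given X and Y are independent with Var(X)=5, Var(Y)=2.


Independence => Cov(X,Y)=0
Var(-3X + 2Y) = (-3)^2*Var(X) + 2^2*Var(Y)
= 9*5 + 4*2 = 53

53


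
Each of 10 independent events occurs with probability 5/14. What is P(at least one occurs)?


P(at least one) = 1 - P(none)
P(none) = (1 - 5/14)^10 = (9/14)^10 = 3486784401/289254654976
P(at least one) = 1 - 3486784401/289254654976 = 285767870575/289254654976

285767870575/289254654976


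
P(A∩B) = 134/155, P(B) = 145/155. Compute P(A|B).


P(A|B) = P(A∩B)/P(B) = (134/155)/(145/155) = 134/145

134/145


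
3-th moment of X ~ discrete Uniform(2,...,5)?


E[X^3] = (1/4) * sum(x^3 for x=2..5)
= 224/4 = 56

56


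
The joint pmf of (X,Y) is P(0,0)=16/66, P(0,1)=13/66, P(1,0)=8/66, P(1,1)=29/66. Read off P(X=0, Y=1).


Read from table: P(X=0, Y=1) = 13/66

13/66


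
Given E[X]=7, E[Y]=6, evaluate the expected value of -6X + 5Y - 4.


E[-6X + 5Y - 4] = -6*E[X] + 5*E[Y] - 4
= (-6)*(7) + (5)*(6) + (-4)
= -42 + 30 - 4 = -16

-16


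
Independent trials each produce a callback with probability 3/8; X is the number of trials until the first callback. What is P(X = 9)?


P(X=9) = (1-p)^8 * p = (5/8)^8 * 3/8
= 390625/16777216 * 3/8 = 1171875/134217728

1171875/134217728


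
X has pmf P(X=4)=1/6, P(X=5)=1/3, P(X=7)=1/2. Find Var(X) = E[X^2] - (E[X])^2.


E[X] = 35/6, E[X^2] = 71/2
Var(X) = E[X^2] - (E[X])^2 = 71/2 - (35/6)^2 = 53/36

53/36


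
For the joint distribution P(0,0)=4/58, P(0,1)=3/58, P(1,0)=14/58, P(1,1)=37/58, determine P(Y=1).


P(Y=1) = P(0,1)+P(1,1) = 3/58 + 37/58 = 40/58 = 20/29

20/29


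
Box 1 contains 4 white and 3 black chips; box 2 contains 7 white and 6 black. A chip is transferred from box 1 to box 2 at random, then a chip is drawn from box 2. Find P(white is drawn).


P(transfer white) = 4/7; P(transfer black) = 3/7
If white transferred: Urn II has 8 white of 14, so P(white|white moved) = 4/7
If black transferred: Urn II has 7 white of 14, so P(white|black moved) = 1/2
By total probability: P(white) = 4/7*4/7 + 3/7*1/2 = 53/98

53/98


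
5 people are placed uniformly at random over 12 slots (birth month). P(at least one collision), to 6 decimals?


P(all different) = prod((12-i)/12 for i=0..4) = 0.381944
P(at least one match) = 1 - 0.381944 = 0.618056

0.618056


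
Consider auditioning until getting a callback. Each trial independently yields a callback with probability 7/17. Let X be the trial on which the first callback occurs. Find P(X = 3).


P(X=3) = (1-p)^2 * p = (10/17)^2 * 7/17
= 100/289 * 7/17 = 700/4913

700/4913


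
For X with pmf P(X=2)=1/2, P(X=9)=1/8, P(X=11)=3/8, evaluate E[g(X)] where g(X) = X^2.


E[X^2] = sum(g(x)*P(x))
= 4*1/2 + 81*1/8 + 121*3/8
= 115/2

115/2


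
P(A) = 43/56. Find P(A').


P(A') = 1 - P(A) = 1 - 43/56 = 13/56

13/56


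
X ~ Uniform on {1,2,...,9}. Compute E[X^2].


E[X^2] = (1/9) * sum(x^2 for x=1..9)
= 285/9 = 95/3

95/3


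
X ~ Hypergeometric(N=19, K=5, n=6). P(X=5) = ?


P(X=5) = C(5,5)*C(14,1) / C(19,6)
= 1*14 / 27132
= 14/27132 = 1/1938

1/1938


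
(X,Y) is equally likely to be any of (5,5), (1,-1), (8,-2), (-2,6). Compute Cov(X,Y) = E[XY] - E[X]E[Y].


E[X]=3, E[Y]=2, E[XY]=-1
Cov(X,Y) = E[XY] - E[X]E[Y] = -1 - 3*2 = -7

-7


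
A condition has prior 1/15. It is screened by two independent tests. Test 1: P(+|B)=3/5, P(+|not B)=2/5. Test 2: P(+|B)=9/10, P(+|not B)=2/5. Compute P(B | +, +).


After test 1: P(+) = 3/5*1/15 + 2/5*14/15 = 31/75
P(B|+) = (1/25)/(31/75) = 3/31
After test 2 (use post1 as new prior): P(+) = 9/10*3/31 + 2/5*28/31 = 139/310
P(B|+,+) = (27/310)/(139/310) = 27/139

27/139


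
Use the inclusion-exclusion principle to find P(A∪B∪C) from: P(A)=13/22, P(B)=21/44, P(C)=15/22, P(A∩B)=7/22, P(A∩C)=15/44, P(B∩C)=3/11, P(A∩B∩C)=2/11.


P(A∪B∪C) = P(A)+P(B)+P(C) - P(AB)-P(AC)-P(BC) + P(ABC)
= 13/22+21/44+15/22 - 7/22-15/44-3/11 + 2/11
= 1

1


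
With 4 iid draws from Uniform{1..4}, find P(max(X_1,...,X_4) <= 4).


P(max <= 4) = P(all X_i <= 4) = (P(X_1 <= 4))^4
= (4/4)^4 = 1^4 = 1

1


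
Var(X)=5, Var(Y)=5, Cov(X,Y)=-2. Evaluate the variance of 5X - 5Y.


Var(5X - 5Y) = 5^2*Var(X) + (-5)^2*Var(Y) + 2*5*(-5)*Cov(X,Y)
= 25*5 + 25*5 - 50*(-2)
= 125 + 125 + 100 = 350

350


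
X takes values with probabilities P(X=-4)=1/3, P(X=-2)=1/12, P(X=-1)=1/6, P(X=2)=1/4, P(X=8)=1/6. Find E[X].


E[X] = sum(x * P(x))
= -4*1/3 - 2*1/12 - 1*1/6 + 2*1/4 + 8*1/6
= 1/6

1/6


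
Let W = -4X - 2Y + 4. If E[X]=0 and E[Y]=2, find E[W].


E[-4X - 2Y + 4] = -4*E[X] - 2*E[Y] + 4
= (-4)*(0) + (-2)*(2) + (4)
= 0 - 4 + 4 = 0

0


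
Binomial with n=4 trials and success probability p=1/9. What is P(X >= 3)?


P(X>=3) = P(X=3) + P(X=4)
= 32/6561 + 1/6561
= 11/2187

11/2187


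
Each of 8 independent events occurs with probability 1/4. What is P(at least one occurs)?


P(at least one) = 1 - P(none)
P(none) = (1 - 1/4)^8 = (3/4)^8 = 6561/65536
P(at least one) = 1 - 6561/65536 = 58975/65536

58975/65536


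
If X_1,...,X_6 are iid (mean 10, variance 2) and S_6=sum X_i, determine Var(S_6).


By independence, Var(S_n) = n*Var(X_1) = 6*2 = 12

12


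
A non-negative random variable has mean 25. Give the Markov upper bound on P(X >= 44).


Markov: P(X >= a) <= E[X]/a
P(X >= 44) <= 25/44

25/44


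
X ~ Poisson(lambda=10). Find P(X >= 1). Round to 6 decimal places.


P(X>=1) = 1 - P(X<=0) = 1 - (e^(-10)*10^0/0!)
≈ 1 - 0.0000453999 = 0.9999546001
≈ 0.999955

0.999955


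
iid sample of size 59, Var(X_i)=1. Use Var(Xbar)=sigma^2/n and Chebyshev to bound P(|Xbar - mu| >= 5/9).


Var(Xbar) = Var(X)/n = 1/59
Chebyshev: P(|Xbar-mu| >= 5/9) <= Var(Xbar)/(5/9)^2 = (1/59)/(25/81) = 81/1475

81/1475


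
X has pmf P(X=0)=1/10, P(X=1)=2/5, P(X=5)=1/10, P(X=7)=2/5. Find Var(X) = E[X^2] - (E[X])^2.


E[X] = 37/10, E[X^2] = 45/2
Var(X) = E[X^2] - (E[X])^2 = 45/2 - (37/10)^2 = 881/100

881/100


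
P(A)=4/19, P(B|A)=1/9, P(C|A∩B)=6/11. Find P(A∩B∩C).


P(A∩B∩C) = P(A) * P(B|A) * P(C|A∩B)
= 4/19 * 1/9 * 6/11
= 4/171 * 6/11 = 8/627

8/627


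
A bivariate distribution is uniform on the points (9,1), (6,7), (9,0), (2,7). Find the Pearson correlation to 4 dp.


Cov(X,Y) = -8.1250, Var(X) = 8.2500, Var(Y) = 10.6875
rho = Cov/(sqrt(VarX)*sqrt(VarY)) = -0.8653

-0.8653
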